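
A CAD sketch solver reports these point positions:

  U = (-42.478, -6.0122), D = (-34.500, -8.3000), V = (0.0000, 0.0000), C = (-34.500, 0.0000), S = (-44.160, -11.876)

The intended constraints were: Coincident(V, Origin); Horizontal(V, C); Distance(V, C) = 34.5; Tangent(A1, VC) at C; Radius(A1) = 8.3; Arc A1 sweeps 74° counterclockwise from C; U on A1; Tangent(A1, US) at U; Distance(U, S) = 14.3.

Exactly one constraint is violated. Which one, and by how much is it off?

Distance(U, S) = 14.3 — off by 8.20.

V = (0.00, 0.00) ✓; V.y = 0.00, C.y = 0.00 ✓; |VC| = 34.50 ✓; ∠(DC, CV) = 90.00° ✓; |DC| = 8.300 ✓; bearing(D→U) − bearing(D→C) = 74.00° ✓; |DU| = 8.300 ✓; ∠(DU, US) = 90.00° ✓; |US| = 6.100 ✗.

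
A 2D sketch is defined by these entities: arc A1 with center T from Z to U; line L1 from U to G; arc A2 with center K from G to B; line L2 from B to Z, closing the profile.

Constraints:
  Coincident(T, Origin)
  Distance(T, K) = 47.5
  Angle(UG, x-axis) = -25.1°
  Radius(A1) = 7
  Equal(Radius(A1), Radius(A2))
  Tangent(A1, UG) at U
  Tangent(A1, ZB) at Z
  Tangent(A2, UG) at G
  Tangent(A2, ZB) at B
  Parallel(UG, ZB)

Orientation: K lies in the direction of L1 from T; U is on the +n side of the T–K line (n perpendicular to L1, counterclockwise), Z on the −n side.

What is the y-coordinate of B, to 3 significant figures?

-26.5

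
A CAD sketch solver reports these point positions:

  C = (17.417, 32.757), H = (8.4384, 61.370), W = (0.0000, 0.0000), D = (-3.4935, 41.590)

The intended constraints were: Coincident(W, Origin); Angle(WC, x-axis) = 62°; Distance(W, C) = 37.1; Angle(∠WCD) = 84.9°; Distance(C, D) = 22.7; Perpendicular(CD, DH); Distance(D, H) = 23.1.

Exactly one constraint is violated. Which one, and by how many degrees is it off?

Perpendicular(CD, DH) — off by 8.20°.

W = (0.00, 0.00) ✓; WC at 62.00° ✓; |WC| = 37.10 ✓; ∠WCD = 84.90° ✓; |CD| = 22.70 ✓; ∠(CD, DH) = 98.20° ✗; |DH| = 23.10 ✓.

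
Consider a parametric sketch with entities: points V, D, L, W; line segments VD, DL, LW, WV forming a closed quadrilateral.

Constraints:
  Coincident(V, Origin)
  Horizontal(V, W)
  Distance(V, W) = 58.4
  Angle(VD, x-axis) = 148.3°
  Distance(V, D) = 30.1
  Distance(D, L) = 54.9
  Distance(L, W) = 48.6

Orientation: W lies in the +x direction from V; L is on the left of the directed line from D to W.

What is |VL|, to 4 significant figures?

43.96

V is at the origin; VW is horizontal with |VW| = 58.4 and W in +x, so W = (58.4, 0). VD runs at 148.3° with |VD| = 30.1, so D = (-25.61, 15.82). L is determined by |DL| = 54.9 and |LW| = 48.6 together: it lies at the intersection of circle(D, 54.9) and circle(W, 48.6). With |DW| = 85.49, the foot of the radical line on DW is 46.56 from D and the perpendicular offset is √(54.9² − 46.56²) = 29.09. Taking the left-of-DW solution: L = (25.53, 35.80).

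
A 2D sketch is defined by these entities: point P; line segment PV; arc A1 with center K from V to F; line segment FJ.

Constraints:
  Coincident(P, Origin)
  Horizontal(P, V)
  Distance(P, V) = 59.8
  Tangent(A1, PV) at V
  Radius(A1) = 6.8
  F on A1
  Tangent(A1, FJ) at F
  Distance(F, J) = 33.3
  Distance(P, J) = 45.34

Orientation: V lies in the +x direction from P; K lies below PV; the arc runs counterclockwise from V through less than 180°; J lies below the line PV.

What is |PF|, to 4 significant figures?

54.41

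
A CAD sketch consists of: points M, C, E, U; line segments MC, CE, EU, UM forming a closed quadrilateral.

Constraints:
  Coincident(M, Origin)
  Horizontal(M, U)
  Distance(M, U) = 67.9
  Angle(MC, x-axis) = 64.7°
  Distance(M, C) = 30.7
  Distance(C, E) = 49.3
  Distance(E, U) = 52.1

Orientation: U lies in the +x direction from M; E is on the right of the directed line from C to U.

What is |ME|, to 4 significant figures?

29.18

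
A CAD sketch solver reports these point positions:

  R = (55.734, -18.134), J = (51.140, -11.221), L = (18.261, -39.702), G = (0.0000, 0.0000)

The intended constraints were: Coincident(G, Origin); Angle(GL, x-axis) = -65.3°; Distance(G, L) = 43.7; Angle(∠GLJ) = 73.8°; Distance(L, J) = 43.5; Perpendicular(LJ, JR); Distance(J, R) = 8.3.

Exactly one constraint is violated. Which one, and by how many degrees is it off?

Perpendicular(LJ, JR) — off by 7.29°.

G = (0.00, 0.00) ✓; GL at -65.30° ✓; |GL| = 43.70 ✓; ∠GLJ = 73.80° ✓; |LJ| = 43.50 ✓; ∠(LJ, JR) = 97.29° ✗; |JR| = 8.300 ✓.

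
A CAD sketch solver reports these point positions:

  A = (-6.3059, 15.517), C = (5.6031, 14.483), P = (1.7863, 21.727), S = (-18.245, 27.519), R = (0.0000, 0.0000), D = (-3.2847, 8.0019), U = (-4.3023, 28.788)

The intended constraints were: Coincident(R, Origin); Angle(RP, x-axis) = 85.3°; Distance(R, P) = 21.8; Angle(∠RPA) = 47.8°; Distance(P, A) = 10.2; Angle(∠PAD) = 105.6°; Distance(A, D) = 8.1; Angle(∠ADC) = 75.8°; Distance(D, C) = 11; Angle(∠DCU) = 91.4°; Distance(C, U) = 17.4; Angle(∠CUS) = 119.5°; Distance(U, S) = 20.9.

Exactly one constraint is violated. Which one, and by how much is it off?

Distance(U, S) = 20.9 — off by 6.90.

R = (0.00, 0.00) ✓; RP at 85.30° ✓; |RP| = 21.80 ✓; ∠RPA = 47.80° ✓; |PA| = 10.20 ✓; ∠PAD = 105.6° ✓; |AD| = 8.100 ✓; ∠ADC = 75.80° ✓; |DC| = 11.00 ✓; ∠DCU = 91.40° ✓; |CU| = 17.40 ✓; ∠CUS = 119.5° ✓; |US| = 14.00 ✗.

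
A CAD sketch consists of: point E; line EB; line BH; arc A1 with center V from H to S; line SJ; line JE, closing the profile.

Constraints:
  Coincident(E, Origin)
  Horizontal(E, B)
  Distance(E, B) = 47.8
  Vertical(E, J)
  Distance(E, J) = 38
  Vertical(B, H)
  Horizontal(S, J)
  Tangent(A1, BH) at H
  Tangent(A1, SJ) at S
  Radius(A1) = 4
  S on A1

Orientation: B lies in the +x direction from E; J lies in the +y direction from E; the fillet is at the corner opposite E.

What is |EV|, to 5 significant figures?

55.448

E is at the origin; E and B share the same y with |EB| = 47.8 and B on the +x side, so B = (47.800, 0.0000). EJ is vertical with |EJ| = 38.0 and J on the +y side, so J = (0.0000, 38.000). The virtual corner opposite E is at (47.800, 38.000). The tangent condition forces VH to be normal to BH and A1 meets SJ tangentially, so VS is at right angles to SJ, with radius 4.0, so the center V sits 4.0 in from both sides at V = (43.800, 34.000). Then |EV| = |V − E| = 55.448.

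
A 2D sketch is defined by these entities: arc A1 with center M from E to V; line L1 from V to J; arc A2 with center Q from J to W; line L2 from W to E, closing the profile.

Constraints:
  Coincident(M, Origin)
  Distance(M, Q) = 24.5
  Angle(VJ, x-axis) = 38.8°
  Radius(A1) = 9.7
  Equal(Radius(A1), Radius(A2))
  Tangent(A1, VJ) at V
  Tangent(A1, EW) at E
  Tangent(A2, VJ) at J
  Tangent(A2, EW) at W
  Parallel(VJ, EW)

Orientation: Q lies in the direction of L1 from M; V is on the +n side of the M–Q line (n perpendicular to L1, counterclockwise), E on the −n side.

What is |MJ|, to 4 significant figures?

26.35

The slot axis is L1's direction at 38.8°, so u = (cos 38.8°, sin 38.8°) = (0.7793, 0.6266) and n = (−sin 38.8°, cos 38.8°) = (-0.6266, 0.7793). M is at the origin and Q lies 24.5 along u from M, so Q = 24.5·u = (19.09, 15.35). Tangency of A1 to both parallel lines with radius 9.7 puts V and E at M ± 9.7·n: V = (-6.078, 7.560), E = (6.078, -7.560). Equal radii place J and W the same way about Q: J = Q + 9.7·n = (13.02, 22.91), W = Q − 9.7·n = (25.17, 7.792). Then |MJ| = |J − M| = 26.35.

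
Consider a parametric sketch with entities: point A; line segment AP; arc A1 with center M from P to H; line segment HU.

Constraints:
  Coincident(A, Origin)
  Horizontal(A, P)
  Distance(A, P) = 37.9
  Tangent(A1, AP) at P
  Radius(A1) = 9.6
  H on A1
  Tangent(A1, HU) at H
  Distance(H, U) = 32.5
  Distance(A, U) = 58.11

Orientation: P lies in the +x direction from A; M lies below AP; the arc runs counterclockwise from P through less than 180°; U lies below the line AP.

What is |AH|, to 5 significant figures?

31.345

A is at the origin; A and P share the same y with |AP| = 37.9 and P on the +x side, so P = (37.900, 0.0000). A1 meets AP tangentially, so MP is at right angles to AP, so M = P + (0, -9.6) = (37.900, -9.6000). Since MH ⟂ HU (tangency), |MU| = √(9.6² + 32.5²) = 33.888 regardless of where H sits on A1. So U lies on both circle(A, 58.11) and circle(M, 33.888); the below-AP intersection is U = (38.550, -43.482). H is the foot of the tangent from U: H = (28.747, -12.496).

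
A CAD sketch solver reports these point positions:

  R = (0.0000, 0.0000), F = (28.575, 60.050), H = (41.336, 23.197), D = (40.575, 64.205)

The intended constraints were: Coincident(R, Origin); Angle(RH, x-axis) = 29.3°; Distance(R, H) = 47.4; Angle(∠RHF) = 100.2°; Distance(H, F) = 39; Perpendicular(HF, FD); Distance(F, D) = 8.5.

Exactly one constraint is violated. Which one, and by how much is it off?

Distance(F, D) = 8.5 — off by 4.20.

R = (0.00, 0.00) ✓; RH at 29.30° ✓; |RH| = 47.40 ✓; ∠RHF = 100.2° ✓; |HF| = 39.00 ✓; ∠(HF, FD) = 90.00° ✓; |FD| = 12.70 ✗.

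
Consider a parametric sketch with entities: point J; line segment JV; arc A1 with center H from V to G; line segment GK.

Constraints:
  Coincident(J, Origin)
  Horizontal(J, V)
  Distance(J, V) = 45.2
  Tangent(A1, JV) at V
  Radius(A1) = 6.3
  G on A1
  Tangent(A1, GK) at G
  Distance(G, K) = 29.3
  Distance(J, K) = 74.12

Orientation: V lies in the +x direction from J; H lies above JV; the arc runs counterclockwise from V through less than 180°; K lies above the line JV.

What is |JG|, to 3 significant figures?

49.6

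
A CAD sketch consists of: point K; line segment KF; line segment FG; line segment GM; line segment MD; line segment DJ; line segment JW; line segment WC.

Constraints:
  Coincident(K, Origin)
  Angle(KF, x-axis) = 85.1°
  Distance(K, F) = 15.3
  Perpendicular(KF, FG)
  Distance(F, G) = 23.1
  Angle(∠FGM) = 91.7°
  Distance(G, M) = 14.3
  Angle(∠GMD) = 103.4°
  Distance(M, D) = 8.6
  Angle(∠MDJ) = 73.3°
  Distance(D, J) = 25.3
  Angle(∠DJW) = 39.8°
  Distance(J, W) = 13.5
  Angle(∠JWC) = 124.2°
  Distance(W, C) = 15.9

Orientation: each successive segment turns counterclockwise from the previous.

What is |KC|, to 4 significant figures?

19.54

K is at the origin; KF runs at 85.1° with length 15.3, so F = (1.307, 15.24). KF is perpendicular to FG, so FG runs at 175.1°; with |FG| = 23.1, G = (-21.71, 17.22). ∠FGM = 91.7° gives GM at -96.60° from the x-axis; with |GM| = 14.3, M = (-23.35, 3.012). ∠GMD = 103.4° gives MD at -20.00° from the x-axis; with |MD| = 8.6, D = (-15.27, 0.07061). ∠MDJ = 73.3° gives DJ at 86.70° from the x-axis; with |DJ| = 25.3, J = (-13.81, 25.33). ∠DJW = 39.8° gives JW at -133.1° from the x-axis; with |JW| = 13.5, W = (-23.04, 15.47). ∠JWC = 124.2° gives WC at -77.30° from the x-axis; with |WC| = 15.9, C = (-19.54, -0.03953). Then |KC| = |C − K| = 19.54.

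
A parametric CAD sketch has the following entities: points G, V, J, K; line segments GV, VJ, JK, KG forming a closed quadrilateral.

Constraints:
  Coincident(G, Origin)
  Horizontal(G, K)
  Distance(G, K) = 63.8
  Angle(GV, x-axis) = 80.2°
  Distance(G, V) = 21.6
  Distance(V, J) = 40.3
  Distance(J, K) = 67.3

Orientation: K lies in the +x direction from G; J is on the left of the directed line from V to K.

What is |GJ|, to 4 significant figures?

60.79

Checks: |VJ| = 40.30 ✓; |JK| = 67.30 ✓.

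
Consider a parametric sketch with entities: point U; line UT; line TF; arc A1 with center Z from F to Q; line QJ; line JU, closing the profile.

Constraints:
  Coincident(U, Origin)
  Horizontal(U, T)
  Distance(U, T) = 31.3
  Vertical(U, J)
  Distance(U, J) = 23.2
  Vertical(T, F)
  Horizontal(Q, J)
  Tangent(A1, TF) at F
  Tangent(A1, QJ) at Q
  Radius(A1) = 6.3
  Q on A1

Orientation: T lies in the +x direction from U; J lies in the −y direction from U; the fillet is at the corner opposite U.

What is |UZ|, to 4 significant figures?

30.18

U is at the origin; U and T share the same y with |UT| = 31.3 and T on the +x side, so T = (31.30, 0.000). U and J share the same x with |UJ| = 23.2 and J on the −y side, so J = (0.000, -23.20). The virtual corner opposite U is at (31.30, -23.20). Tangency of A1 to TF means the radius ZF is perpendicular to TF and tangency of A1 to QJ means the radius ZQ is perpendicular to QJ, with radius 6.3, so the center Z sits 6.3 in from both sides at Z = (25.00, -16.90). Then |UZ| = |Z − U| = 30.18.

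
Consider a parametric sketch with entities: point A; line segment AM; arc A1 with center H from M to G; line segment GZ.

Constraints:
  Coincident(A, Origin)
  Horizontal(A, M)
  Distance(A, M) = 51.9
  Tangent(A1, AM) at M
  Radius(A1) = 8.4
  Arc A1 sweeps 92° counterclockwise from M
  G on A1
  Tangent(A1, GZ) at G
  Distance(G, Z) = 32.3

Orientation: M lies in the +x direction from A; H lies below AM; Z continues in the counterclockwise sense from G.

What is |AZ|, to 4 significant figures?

60.59

On A1, M sits at bearing 90° from H; a 92° counterclockwise sweep puts G at bearing 182°, so G = H + 8.4·(cos 182°, sin 182°) = (43.51, -8.693). Tangency of A1 to GZ means the radius HG is perpendicular to GZ, so GZ runs along (−sin 182°, cos 182°); with |GZ| = 32.3, Z = (44.63, -40.97). Then |AZ| = |Z − A| = 60.59.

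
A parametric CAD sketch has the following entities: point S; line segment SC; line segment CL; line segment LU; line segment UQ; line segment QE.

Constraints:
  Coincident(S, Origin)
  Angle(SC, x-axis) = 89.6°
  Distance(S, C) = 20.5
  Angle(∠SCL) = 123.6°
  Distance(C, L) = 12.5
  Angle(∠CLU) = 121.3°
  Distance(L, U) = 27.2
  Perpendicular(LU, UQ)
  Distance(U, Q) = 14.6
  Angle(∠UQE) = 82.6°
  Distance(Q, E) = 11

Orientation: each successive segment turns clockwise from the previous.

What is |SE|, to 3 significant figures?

21.4

S is at the origin; SC runs at 89.6° with length 20.5, so C = (0.143, 20.5). ∠SCL = 123.6° gives CL at 33.2° from the x-axis; with |CL| = 12.5, L = (10.6, 27.3). ∠CLU = 121.3° gives LU at -25.5° from the x-axis; with |LU| = 27.2, U = (35.2, 15.6). LU ⟂ UQ, so UQ runs at -116°; with |UQ| = 14.6, Q = (28.9, 2.46). ∠UQE = 82.6° gives QE at 147° from the x-axis; with |QE| = 11.0, E = (19.6, 8.43). Then |SE| = |E − S| = 21.4.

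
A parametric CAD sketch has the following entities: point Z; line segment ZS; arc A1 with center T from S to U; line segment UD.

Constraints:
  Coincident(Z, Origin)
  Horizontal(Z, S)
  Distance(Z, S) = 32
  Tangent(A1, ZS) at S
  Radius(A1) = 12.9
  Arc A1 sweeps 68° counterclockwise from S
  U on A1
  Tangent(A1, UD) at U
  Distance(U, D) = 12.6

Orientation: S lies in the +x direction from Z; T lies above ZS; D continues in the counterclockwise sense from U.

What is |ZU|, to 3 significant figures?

44.7

Z is at the origin; Z and S share the same y with |ZS| = 32.0 and S on the +x side, so S = (32.0, 0.00). A1 meets ZS tangentially, so TS is at right angles to ZS, so T = S + (0, 12.9) = (32.0, 12.9). On A1, S sits at bearing -90° from T; a 68° counterclockwise sweep puts U at bearing -22°, so U = T + 12.9·(cos -22°, sin -22°) = (44.0, 8.07). Then |ZU| = |U − Z| = 44.7.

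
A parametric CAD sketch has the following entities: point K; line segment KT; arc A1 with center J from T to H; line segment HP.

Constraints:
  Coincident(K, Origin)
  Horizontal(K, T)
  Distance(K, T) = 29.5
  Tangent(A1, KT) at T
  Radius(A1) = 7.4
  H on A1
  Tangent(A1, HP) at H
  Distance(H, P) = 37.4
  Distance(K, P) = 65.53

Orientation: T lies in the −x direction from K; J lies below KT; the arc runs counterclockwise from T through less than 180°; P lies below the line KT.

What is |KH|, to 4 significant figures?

36.07

K is at the origin; K and T share the same y with |KT| = 29.5 and T on the −x side, so T = (-29.50, 0.000). Tangency of A1 to KT means the radius JT is perpendicular to KT, so J = T + (0, -7.4) = (-29.50, -7.400). Since JH ⟂ HP (tangency), |JP| = √(7.4² + 37.4²) = 38.13 regardless of where H sits on A1. So P lies on both circle(K, 65.53) and circle(J, 38.13); the below-KT intersection is P = (-54.82, -35.90). H is the foot of the tangent from P: H = (-35.88, -3.653).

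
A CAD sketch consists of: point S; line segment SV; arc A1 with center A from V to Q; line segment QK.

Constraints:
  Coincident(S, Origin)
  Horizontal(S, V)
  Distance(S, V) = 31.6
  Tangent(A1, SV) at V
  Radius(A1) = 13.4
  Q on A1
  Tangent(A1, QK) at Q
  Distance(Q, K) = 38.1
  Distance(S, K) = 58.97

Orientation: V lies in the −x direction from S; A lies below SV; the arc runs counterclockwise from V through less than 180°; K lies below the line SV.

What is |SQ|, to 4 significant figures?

47.68

S is at the origin; SV is horizontal with |SV| = 31.6 and V on the −x side, so V = (-31.60, 0.000). A1 meets SV tangentially, so AV is at right angles to SV, so A = V + (0, -13.4) = (-31.60, -13.40). Since AQ ⟂ QK (tangency), |AK| = √(13.4² + 38.1²) = 40.39 regardless of where Q sits on A1. So K lies on both circle(S, 58.97) and circle(A, 40.39); the below-SV intersection is K = (-25.26, -53.29). Q is the foot of the tangent from K: Q = (-43.39, -19.78).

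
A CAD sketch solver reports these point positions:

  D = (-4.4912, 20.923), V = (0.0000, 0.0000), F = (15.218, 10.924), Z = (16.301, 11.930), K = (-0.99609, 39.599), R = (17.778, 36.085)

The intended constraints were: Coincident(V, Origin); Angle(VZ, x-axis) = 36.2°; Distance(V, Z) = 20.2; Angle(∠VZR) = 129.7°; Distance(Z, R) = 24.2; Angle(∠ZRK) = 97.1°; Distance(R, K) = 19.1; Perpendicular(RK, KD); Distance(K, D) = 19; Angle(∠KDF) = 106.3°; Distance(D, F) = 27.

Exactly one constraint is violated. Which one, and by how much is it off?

Distance(D, F) = 27 — off by 4.90.

V = (0.00, 0.00) ✓; VZ at 36.20° ✓; |VZ| = 20.20 ✓; ∠VZR = 129.7° ✓; |ZR| = 24.20 ✓; ∠ZRK = 97.10° ✓; |RK| = 19.10 ✓; ∠(RK, KD) = 90.00° ✓; |KD| = 19.00 ✓; ∠KDF = 106.3° ✓; |DF| = 22.10 ✗.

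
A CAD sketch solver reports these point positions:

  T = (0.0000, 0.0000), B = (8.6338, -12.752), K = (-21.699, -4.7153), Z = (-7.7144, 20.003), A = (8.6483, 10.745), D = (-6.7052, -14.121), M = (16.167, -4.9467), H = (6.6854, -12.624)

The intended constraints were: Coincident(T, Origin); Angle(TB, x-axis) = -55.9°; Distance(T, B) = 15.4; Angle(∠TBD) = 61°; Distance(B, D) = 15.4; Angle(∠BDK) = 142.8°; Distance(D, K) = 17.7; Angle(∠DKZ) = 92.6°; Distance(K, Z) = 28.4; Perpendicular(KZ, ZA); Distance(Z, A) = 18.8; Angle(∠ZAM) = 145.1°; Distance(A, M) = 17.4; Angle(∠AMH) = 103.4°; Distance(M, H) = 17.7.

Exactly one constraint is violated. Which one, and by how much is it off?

Distance(M, H) = 17.7 — off by 5.50.

T = (0.00, 0.00) ✓; TB at -55.90° ✓; |TB| = 15.40 ✓; ∠TBD = 61.00° ✓; |BD| = 15.40 ✓; ∠BDK = 142.8° ✓; |DK| = 17.70 ✓; ∠DKZ = 92.60° ✓; |KZ| = 28.40 ✓; ∠(KZ, ZA) = 90.00° ✓; |ZA| = 18.80 ✓; ∠ZAM = 145.1° ✓; |AM| = 17.40 ✓; ∠AMH = 103.4° ✓; |MH| = 12.20 ✗.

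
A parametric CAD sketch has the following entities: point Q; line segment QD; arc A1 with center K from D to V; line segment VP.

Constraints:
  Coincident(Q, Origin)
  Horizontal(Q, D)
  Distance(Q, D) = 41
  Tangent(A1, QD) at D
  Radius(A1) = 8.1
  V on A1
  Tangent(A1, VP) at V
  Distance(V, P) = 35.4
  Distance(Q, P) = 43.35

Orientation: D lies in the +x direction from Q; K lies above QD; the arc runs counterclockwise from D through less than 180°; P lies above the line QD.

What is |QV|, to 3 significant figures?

48.6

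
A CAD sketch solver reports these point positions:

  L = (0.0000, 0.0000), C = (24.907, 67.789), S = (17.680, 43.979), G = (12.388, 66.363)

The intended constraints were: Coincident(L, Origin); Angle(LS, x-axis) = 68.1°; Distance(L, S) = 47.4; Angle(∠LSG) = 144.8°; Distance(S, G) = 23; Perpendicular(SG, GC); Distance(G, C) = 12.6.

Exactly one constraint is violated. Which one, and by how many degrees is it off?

Perpendicular(SG, GC) — off by 6.80°.

L = (0.00, 0.00) ✓; LS at 68.10° ✓; |LS| = 47.40 ✓; ∠LSG = 144.8° ✓; |SG| = 23.00 ✓; ∠(SG, GC) = 96.80° ✗; |GC| = 12.60 ✓.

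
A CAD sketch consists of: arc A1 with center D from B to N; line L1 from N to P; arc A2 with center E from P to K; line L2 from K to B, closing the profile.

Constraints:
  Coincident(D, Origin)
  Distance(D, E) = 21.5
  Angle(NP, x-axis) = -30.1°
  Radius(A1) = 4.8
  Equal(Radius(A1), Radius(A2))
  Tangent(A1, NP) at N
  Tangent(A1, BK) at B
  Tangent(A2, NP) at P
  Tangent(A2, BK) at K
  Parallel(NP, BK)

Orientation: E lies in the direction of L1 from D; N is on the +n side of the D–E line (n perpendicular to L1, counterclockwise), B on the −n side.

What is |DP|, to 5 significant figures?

22.029

The slot axis is L1's direction at -30.1°, so u = (cos -30.1°, sin -30.1°) = (0.86515, -0.50151) and n = (−sin -30.1°, cos -30.1°) = (0.50151, 0.86515). D is at the origin and E lies 21.5 along u from D, so E = 21.5·u = (18.601, -10.782). Tangency of A1 to both parallel lines with radius 4.8 puts N and B at D ± 4.8·n: N = (2.4073, 4.1527), B = (-2.4073, -4.1527). Equal radii place P and K the same way about E: P = E + 4.8·n = (21.008, -6.6298), K = E − 4.8·n = (16.194, -14.935). Then |DP| = |P − D| = 22.029.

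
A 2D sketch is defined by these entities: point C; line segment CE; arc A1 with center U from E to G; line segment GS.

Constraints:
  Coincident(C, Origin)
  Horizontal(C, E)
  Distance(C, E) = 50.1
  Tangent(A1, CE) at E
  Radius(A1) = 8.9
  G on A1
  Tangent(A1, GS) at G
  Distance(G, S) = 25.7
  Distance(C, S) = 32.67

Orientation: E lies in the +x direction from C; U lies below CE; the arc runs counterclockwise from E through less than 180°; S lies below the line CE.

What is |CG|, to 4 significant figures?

43.96

C is at the origin; C and E share the same y with |CE| = 50.1 and E on the +x side, so E = (50.10, 0.000). The tangent condition forces UE to be normal to CE, so U = E + (0, -8.9) = (50.10, -8.900). Since UG ⟂ GS (tangency), |US| = √(8.9² + 25.7²) = 27.20 regardless of where G sits on A1. So S lies on both circle(C, 32.67) and circle(U, 27.20); the below-CE intersection is S = (25.48, -20.45). G is the foot of the tangent from S: G = (43.89, -2.523).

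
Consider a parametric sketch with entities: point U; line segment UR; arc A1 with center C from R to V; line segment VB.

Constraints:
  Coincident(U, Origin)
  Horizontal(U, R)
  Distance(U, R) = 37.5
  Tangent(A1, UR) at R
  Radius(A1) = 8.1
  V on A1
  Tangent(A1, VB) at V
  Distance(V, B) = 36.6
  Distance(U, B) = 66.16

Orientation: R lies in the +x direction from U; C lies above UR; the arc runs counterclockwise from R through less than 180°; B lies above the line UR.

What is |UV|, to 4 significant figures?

46.10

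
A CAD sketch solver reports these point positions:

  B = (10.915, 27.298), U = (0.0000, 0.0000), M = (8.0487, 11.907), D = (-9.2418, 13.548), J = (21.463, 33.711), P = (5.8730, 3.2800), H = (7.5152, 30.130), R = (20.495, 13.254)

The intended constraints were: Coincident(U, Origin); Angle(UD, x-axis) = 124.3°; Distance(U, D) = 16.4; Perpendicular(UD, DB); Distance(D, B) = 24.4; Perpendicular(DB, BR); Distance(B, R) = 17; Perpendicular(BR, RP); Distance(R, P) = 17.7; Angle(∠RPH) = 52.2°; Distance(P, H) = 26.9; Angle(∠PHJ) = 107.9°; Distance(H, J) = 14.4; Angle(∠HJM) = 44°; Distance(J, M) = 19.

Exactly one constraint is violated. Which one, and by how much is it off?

Distance(J, M) = 19 — off by 6.60.

U = (0.00, 0.00) ✓; UD at 124.3° ✓; |UD| = 16.40 ✓; ∠(UD, DB) = 90.00° ✓; |DB| = 24.40 ✓; ∠(DB, BR) = 90.00° ✓; |BR| = 17.00 ✓; ∠(BR, RP) = 90.00° ✓; |RP| = 17.70 ✓; ∠RPH = 52.20° ✓; |PH| = 26.90 ✓; ∠PHJ = 107.9° ✓; |HJ| = 14.40 ✓; ∠HJM = 44.00° ✓; |JM| = 25.60 ✗.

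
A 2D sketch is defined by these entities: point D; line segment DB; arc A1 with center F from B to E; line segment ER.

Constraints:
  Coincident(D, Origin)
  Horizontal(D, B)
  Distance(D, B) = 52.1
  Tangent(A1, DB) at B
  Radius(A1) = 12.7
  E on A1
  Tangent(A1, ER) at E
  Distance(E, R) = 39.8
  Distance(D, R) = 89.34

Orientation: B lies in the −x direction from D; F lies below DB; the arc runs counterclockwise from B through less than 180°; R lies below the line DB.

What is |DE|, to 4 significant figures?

64.85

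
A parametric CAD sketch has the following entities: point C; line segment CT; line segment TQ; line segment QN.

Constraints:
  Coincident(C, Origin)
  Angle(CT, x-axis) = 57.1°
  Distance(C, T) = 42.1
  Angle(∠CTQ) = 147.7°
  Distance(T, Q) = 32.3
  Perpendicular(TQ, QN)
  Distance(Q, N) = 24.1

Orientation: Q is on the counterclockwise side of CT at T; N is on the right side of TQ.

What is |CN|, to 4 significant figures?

82.34

C is at the origin; CT runs at 57.1° with length 42.1, so T = 42.1·(cos 57.1°, sin 57.1°) = (22.87, 35.35). ∠CTQ = 147.7°, so TQ runs at 57.1° + (180° − 147.7°) = 89.40° from the x-axis; with |TQ| = 32.3, Q = T + 32.3·(cos 89.40°, sin 89.40°) = (23.21, 67.65). TQ is perpendicular to QN; with |QN| = 24.1 on the right of TQ, N = Q + 24.1·(0.9999, -0.01047) = (47.30, 67.39). Then |CN| = |N − C| = 82.34.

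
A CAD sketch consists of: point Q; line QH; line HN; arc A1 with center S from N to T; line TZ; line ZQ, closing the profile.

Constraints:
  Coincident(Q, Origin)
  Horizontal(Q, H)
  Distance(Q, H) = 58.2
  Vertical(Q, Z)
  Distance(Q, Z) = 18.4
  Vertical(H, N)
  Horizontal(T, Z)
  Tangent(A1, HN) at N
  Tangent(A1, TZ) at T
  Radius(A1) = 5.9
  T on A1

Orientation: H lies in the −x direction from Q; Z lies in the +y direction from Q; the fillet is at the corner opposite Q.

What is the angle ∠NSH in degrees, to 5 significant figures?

64.733°

Q is at the origin; QH is horizontal with |QH| = 58.2 and H on the −x side, so H = (-58.200, 0.0000). Q and Z share the same x with |QZ| = 18.4 and Z on the +y side, so Z = (0.0000, 18.400). The virtual corner opposite Q is at (-58.200, 18.400). The tangent condition forces SN to be normal to HN and A1 meets TZ tangentially, so ST is at right angles to TZ, with radius 5.9, so the center S sits 5.9 in from both sides at S = (-52.300, 12.500). That places the tangent points at N = (-58.200, 12.500) on HN and T = (-52.300, 18.400) on TZ. Then cos ∠NSH = SN·SH / (|SN||SH|), giving 64.733°.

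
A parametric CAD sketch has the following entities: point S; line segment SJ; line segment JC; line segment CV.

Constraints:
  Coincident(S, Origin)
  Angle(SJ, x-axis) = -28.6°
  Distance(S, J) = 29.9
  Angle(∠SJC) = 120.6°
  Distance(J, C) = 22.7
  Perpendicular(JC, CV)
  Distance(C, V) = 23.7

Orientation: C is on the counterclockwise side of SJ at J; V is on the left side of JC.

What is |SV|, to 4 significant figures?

37.97

S is at the origin; SJ runs at -28.6° with length 29.9, so J = 29.9·(cos -28.6°, sin -28.6°) = (26.25, -14.31). ∠SJC = 120.6°, so JC runs at -28.6° + (180° − 120.6°) = 30.80° from the x-axis; with |JC| = 22.7, C = J + 22.7·(cos 30.80°, sin 30.80°) = (45.75, -2.690). JC is perpendicular to CV; with |CV| = 23.7 on the left of JC, V = C + 23.7·(-0.5120, 0.8590) = (33.61, 17.67). Then |SV| = |V − S| = 37.97.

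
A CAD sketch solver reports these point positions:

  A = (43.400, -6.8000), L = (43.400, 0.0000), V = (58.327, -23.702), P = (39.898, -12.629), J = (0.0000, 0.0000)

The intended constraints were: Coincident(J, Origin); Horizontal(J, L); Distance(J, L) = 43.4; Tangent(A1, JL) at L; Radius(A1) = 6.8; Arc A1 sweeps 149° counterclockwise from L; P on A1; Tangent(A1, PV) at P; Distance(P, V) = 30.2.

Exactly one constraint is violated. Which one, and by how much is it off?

Distance(P, V) = 30.2 — off by 8.70.

J = (0.00, 0.00) ✓; J.y = 0.00, L.y = 0.00 ✓; |JL| = 43.40 ✓; ∠(AL, LJ) = 90.00° ✓; |AL| = 6.800 ✓; bearing(A→P) − bearing(A→L) = 149.0° ✓; |AP| = 6.800 ✓; ∠(AP, PV) = 90.00° ✓; |PV| = 21.50 ✗.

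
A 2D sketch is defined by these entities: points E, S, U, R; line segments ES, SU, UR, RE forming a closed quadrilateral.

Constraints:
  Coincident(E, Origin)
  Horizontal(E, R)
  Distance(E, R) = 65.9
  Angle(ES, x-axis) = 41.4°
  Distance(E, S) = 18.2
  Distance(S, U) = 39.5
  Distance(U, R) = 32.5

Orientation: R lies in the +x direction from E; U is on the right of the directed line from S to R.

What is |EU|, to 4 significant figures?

43.07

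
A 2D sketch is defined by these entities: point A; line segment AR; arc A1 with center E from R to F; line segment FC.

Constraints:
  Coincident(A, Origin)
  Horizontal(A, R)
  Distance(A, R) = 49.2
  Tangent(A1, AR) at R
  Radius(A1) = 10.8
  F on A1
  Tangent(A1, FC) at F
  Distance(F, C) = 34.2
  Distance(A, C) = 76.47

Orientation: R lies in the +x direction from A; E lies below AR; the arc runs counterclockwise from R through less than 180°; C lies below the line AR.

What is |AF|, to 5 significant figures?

44.475

Checks: A = (0.00, 0.00) ✓; |EF| = 10.80 ✓; ∠(EF, FC) = 90.00° ✓; |FC| = 34.20 ✓; |AC| = 76.47 ✓.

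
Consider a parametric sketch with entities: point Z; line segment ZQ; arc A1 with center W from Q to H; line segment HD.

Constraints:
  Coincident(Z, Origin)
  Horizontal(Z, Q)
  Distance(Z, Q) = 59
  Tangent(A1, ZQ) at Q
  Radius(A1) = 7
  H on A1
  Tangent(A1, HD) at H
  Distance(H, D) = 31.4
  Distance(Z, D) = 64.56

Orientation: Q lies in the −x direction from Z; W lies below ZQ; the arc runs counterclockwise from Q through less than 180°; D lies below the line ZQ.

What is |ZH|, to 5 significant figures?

66.088

Checks: Z.y = 0.00, Q.y = 0.00 ✓; |ZQ| = 59.00 ✓; |WH| = 7.000 ✓; ∠(WH, HD) = 90.00° ✓; |HD| = 31.40 ✓; |ZD| = 64.56 ✓.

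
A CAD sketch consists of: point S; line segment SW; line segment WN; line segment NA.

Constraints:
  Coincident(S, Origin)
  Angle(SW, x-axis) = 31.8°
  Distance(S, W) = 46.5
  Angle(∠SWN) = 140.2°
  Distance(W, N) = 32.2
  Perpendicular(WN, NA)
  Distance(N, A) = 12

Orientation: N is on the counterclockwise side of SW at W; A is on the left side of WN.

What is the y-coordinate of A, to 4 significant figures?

58.85

S is at the origin; SW runs at 31.8° with length 46.5, so W = 46.5·(cos 31.8°, sin 31.8°) = (39.52, 24.50). ∠SWN = 140.2°, so WN runs at 31.8° + (180° − 140.2°) = 71.60° from the x-axis; with |WN| = 32.2, N = W + 32.2·(cos 71.60°, sin 71.60°) = (49.68, 55.06). WN is perpendicular to NA; with |NA| = 12.0 on the left of WN, A = N + 12.0·(-0.9489, 0.3156) = (38.30, 58.85). So A.y = 58.85.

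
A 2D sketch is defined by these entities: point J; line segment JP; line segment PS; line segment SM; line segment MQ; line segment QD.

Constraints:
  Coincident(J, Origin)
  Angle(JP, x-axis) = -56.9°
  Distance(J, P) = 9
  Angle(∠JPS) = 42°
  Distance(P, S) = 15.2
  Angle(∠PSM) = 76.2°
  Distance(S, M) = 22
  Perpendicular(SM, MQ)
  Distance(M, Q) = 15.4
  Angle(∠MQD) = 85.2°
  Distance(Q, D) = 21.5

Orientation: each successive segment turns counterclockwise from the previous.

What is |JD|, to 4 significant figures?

9.959

J is at the origin; JP runs at -56.9° with length 9.0, so P = (4.915, -7.539). ∠JPS = 42.0° gives PS at 81.10° from the x-axis; with |PS| = 15.2, S = (7.267, 7.478). ∠PSM = 76.2° gives SM at -175.1° from the x-axis; with |SM| = 22.0, M = (-14.65, 5.598). The perpendicularity gives MQ at right angles to SM, so MQ runs at -85.10°; with |MQ| = 15.4, Q = (-13.34, -9.745). ∠MQD = 85.2° gives QD at 9.700° from the x-axis; with |QD| = 21.5, D = (7.855, -6.123). Then |JD| = |D − J| = 9.959.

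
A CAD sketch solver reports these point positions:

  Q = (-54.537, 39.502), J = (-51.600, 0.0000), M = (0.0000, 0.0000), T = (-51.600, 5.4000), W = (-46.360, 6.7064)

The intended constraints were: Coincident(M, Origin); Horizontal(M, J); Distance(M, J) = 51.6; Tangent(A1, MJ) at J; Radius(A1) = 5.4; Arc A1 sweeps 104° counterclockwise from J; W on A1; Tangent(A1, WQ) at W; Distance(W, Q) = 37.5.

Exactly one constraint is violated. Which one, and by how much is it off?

Distance(W, Q) = 37.5 — off by 3.70.

M = (0.00, 0.00) ✓; M.y = 0.00, J.y = 0.00 ✓; |MJ| = 51.60 ✓; ∠(TJ, JM) = 90.00° ✓; |TJ| = 5.400 ✓; bearing(T→W) − bearing(T→J) = 104.0° ✓; |TW| = 5.400 ✓; ∠(TW, WQ) = 90.00° ✓; |WQ| = 33.80 ✗.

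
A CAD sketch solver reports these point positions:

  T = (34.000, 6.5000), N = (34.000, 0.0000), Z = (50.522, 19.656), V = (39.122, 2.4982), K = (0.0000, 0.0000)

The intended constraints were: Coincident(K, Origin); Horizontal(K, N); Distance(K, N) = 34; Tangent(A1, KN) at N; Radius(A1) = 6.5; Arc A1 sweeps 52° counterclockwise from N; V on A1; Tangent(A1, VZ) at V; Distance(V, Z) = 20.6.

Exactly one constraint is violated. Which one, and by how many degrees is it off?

Tangent(A1, VZ) at V — off by 4.40°.

K = (0.00, 0.00) ✓; K.y = 0.00, N.y = 0.00 ✓; |KN| = 34.00 ✓; ∠(TN, NK) = 90.00° ✓; |TN| = 6.500 ✓; bearing(T→V) − bearing(T→N) = 52.00° ✓; |TV| = 6.500 ✓; ∠(TV, VZ) = 85.60° ✗; |VZ| = 20.60 ✓.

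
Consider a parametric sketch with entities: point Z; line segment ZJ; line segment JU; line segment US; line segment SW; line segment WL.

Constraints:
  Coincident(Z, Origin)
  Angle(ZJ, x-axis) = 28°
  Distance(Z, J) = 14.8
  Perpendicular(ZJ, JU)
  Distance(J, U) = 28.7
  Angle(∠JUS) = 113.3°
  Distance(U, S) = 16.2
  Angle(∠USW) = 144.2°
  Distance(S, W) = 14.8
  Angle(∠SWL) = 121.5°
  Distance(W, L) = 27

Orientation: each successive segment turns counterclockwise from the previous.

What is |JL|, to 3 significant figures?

38.6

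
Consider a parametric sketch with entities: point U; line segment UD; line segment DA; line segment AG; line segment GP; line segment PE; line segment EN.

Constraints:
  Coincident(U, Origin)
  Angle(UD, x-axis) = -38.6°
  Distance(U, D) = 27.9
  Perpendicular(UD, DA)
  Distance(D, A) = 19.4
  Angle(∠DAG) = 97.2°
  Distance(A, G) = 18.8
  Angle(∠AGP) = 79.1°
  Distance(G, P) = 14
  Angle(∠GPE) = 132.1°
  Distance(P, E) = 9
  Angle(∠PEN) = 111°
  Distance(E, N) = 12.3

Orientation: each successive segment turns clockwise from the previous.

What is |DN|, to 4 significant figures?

8.457

U is at the origin; UD runs at -38.6° with length 27.9, so D = (21.80, -17.41). The perpendicularity gives DA at right angles to UD, so DA runs at -128.6°; with |DA| = 19.4, A = (9.701, -32.57). ∠DAG = 97.2° gives AG at 148.6° from the x-axis; with |AG| = 18.8, G = (-6.346, -22.77). ∠AGP = 79.1° gives GP at 47.70° from the x-axis; with |GP| = 14.0, P = (3.077, -12.42). ∠GPE = 132.1° gives PE at -0.2000° from the x-axis; with |PE| = 9.0, E = (12.08, -12.45). ∠PEN = 111.0° gives EN at -69.20° from the x-axis; with |EN| = 12.3, N = (16.44, -23.95). Then |DN| = |N − D| = 8.457.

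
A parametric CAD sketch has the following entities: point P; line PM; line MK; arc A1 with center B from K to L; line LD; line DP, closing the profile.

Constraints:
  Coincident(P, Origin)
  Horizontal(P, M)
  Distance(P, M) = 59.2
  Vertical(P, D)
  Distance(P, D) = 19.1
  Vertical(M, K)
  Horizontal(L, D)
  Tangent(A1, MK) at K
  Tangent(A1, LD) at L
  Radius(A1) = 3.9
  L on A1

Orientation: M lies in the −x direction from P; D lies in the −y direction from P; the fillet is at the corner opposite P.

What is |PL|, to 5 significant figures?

58.506

P is at the origin; P and M share the same y with |PM| = 59.2 and M on the −x side, so M = (-59.200, 0.0000). P and D share the same x with |PD| = 19.1 and D on the −y side, so D = (0.0000, -19.100). The virtual corner opposite P is at (-59.200, -19.100). A1 meets MK tangentially, so BK is at right angles to MK and the tangent condition forces BL to be normal to LD, with radius 3.9, so the center B sits 3.9 in from both sides at B = (-55.300, -15.200). That places the tangent points at K = (-59.200, -15.200) on MK and L = (-55.300, -19.100) on LD. Then |PL| = |L − P| = 58.506.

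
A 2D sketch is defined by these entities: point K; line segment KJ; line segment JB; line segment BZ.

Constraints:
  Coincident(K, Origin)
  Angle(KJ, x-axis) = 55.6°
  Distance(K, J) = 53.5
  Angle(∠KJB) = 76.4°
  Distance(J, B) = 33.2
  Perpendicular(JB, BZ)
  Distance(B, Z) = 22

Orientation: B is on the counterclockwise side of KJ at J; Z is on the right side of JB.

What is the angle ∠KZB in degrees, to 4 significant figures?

15.57°

K is at the origin; KJ runs at 55.6° with length 53.5, so J = 53.5·(cos 55.6°, sin 55.6°) = (30.23, 44.14). ∠KJB = 76.4°, so JB runs at 55.6° + (180° − 76.4°) = 159.2° from the x-axis; with |JB| = 33.2, B = J + 33.2·(cos 159.2°, sin 159.2°) = (-0.8105, 55.93). JB is perpendicular to BZ; with |BZ| = 22.0 on the right of JB, Z = B + 22.0·(0.3551, 0.9348) = (7.002, 76.50). Then cos ∠KZB = ZK·ZB / (|ZK||ZB|), giving 15.57°.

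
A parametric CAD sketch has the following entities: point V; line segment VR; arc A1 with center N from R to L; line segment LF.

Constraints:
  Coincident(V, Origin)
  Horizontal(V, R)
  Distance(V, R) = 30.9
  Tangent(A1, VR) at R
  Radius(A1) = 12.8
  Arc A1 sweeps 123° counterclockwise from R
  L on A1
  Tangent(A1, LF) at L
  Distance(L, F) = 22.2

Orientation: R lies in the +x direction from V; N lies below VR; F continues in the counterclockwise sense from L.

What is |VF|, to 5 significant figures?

50.142

V is at the origin; VR is horizontal with |VR| = 30.9 and R on the +x side, so R = (30.900, 0.0000). Since A1 is tangent to VR there, NR ⟂ VR, so N = R + (0, -12.8) = (30.900, -12.800). On A1, R sits at bearing 90° from N; a 123° counterclockwise sweep puts L at bearing 213°, so L = N + 12.8·(cos 213°, sin 213°) = (20.165, -19.771). Tangency of A1 to LF means the radius NL is perpendicular to LF, so LF runs along (−sin 213°, cos 213°); with |LF| = 22.2, F = (32.256, -38.390). Then |VF| = |F − V| = 50.142.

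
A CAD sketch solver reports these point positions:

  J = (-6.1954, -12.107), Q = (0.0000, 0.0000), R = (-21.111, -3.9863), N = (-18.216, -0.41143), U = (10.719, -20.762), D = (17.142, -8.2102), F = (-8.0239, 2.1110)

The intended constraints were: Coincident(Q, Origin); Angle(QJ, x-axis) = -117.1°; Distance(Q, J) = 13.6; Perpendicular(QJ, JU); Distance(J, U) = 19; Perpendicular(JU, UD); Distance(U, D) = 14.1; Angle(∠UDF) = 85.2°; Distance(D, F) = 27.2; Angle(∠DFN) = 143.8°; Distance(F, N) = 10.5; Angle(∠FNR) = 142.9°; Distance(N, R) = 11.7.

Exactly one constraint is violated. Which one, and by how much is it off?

Distance(N, R) = 11.7 — off by 7.10.

Q = (0.00, 0.00) ✓; QJ at -117.1° ✓; |QJ| = 13.60 ✓; ∠(QJ, JU) = 90.00° ✓; |JU| = 19.00 ✓; ∠(JU, UD) = 90.00° ✓; |UD| = 14.10 ✓; ∠UDF = 85.20° ✓; |DF| = 27.20 ✓; ∠DFN = 143.8° ✓; |FN| = 10.50 ✓; ∠FNR = 142.9° ✓; |NR| = 4.600 ✗.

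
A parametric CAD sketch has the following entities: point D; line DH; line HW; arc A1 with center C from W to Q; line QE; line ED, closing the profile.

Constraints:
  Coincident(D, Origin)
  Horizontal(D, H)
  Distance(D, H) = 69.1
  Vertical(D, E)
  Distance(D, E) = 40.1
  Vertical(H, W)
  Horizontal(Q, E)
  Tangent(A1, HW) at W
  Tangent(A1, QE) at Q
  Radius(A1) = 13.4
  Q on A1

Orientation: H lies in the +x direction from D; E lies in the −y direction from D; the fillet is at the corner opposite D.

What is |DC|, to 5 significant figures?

61.769

D is at the origin; DH is horizontal with |DH| = 69.1 and H on the +x side, so H = (69.100, 0.0000). D and E share the same x with |DE| = 40.1 and E on the −y side, so E = (0.0000, -40.100). The virtual corner opposite D is at (69.100, -40.100). A1 meets HW tangentially, so CW is at right angles to HW and the tangent condition forces CQ to be normal to QE, with radius 13.4, so the center C sits 13.4 in from both sides at C = (55.700, -26.700). Then |DC| = |C − D| = 61.769.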